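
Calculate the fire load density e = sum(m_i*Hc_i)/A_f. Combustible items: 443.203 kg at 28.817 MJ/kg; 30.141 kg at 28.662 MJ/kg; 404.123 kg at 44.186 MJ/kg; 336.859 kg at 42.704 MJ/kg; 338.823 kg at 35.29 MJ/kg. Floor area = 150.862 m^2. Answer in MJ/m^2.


Total energy = 443.203*28.817 + 30.141*28.662 + 404.123*44.186 + 336.859*42.704 + 338.823*35.29
= 12771.78 + 863.9013 + 17856.58 + 14385.23 + 11957.06
= 57834.55 MJ
e = 57834.55 / 150.862 = 383.36 MJ/m^2

383.36 MJ/m^2


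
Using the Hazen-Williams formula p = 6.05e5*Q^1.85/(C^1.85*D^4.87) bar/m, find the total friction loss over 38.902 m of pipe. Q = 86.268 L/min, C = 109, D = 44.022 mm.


Q^1.85 = 3813.5
C^1.85 = 5878.1
D^4.87 = 1.0108e+08
p/m = 0.0038830 bar/m
p_total = 0.0038830 * 38.902 = 0.15106 bar

0.15106 bar


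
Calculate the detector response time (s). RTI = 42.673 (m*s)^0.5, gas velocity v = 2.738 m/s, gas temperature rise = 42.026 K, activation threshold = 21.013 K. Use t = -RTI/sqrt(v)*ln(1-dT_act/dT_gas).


dT_act/dT_gas = 0.5
ln(1 - 0.5) = -0.69315
t = -42.673 / sqrt(2.738) * -0.69315 = 17.876 s

17.876 s


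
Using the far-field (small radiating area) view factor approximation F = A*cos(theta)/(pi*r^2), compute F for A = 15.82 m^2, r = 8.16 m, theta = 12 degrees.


cos(12 deg) = 0.97815
pi*r^2 = 209.18
F = 15.82 * 0.97815 / 209.18 = 0.073974

0.073974


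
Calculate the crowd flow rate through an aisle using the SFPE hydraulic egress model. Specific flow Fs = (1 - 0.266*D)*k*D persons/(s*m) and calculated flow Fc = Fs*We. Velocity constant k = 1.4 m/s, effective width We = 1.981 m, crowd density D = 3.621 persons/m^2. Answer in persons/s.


1 - 0.266*D = 1 - 0.266*3.621 = 0.036814
Fs = 0.036814 * 1.4 * 3.621 = 0.18662 persons/(s*m)
Fc = 0.18662 * 1.981 = 0.36970 persons/s

0.36970 persons/s


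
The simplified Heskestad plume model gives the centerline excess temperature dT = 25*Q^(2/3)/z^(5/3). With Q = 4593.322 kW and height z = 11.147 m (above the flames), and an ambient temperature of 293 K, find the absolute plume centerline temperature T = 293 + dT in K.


Q^(2/3) = 276.32
z^(5/3) = 55.624
dT = 25 * 276.32 / 55.624 = 124.19 K
T = 293 + 124.19 = 417.19 K

417.19 K


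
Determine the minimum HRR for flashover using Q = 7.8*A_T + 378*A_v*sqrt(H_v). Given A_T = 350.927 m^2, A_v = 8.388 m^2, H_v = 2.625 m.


7.8*A_T = 2737.2
sqrt(H_v) = 1.6202
378*A_v*sqrt(H_v) = 5137.1
Q = 2737.2 + 5137.1 = 7874.3 kW

7874.3 kW


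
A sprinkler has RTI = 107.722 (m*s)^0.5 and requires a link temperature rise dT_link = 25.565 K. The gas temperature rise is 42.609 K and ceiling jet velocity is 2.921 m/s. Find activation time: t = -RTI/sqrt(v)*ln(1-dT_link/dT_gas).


dT_link/dT_gas = 0.59999
ln(1 - 0.59999) = -0.91627
t = -107.722 / sqrt(2.921) * -0.91627 = 57.751 s

57.751 s


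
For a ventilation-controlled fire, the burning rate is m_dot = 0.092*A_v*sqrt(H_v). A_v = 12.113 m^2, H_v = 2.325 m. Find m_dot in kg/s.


sqrt(H_v) = 1.5248
m_dot = 0.092 * 12.113 * 1.5248 = 1.6992 kg/s

1.6992 kg/s


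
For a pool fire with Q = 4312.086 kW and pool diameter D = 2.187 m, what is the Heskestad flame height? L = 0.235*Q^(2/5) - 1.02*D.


Q^(2/5) = 28.436
0.235 * Q^(2/5) = 6.6826
1.02 * D = 2.2307
L = 4.4518 m

4.4518 m


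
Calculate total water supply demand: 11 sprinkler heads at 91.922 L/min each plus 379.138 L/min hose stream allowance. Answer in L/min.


Sprinkler demand = 11 * 91.922 = 1011.142 L/min
Total = 1011.142 + 379.138 = 1390.28 L/min

1390.28 L/min


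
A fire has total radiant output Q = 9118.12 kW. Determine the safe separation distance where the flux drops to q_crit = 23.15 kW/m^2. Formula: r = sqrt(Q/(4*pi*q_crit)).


4*pi*q_crit = 290.91
Q/(4*pi*q_crit) = 31.343
r = sqrt(31.343) = 5.5985 m

5.5985 m


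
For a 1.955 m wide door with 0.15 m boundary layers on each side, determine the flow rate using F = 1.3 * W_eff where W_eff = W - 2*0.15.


W_eff = 1.955 - 0.30 = 1.655 m
F = 1.3 * 1.655 = 2.1515 persons/s

2.1515 persons/s


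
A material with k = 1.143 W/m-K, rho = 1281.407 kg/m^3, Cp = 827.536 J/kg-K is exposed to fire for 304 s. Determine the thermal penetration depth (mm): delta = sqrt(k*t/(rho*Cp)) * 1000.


alpha = 1.143 / (1281.407 * 827.536) = 1.0779e-06 m^2/s
alpha * t = 0.00032768
delta = sqrt(0.00032768) * 1000 = 18.102 mm

18.102 mm


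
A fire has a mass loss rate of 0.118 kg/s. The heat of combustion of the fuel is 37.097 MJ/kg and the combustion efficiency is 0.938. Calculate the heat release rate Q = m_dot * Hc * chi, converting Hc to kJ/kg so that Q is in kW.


Hc = 37.097 MJ/kg = 37.097 * 1000 kJ/kg = 37097 kJ/kg
Q = 0.118 kg/s * 37097 kJ/kg * 0.938 = 4106.0 kW

4106.0 kW


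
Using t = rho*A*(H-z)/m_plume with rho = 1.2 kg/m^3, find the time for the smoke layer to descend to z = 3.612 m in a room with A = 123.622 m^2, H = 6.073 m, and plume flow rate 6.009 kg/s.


H - z = 2.461 m
t = 1.2 * 123.622 * 2.461 / 6.009 = 60.756 s

60.756 s


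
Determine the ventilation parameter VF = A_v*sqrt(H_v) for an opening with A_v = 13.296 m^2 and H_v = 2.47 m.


sqrt(H_v) = 1.5716
VF = 13.296 * 1.5716 = 20.896 m^(5/2)

20.896 m^(5/2)


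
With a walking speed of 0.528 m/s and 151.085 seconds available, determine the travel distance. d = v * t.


d = 0.528 * 151.085 = 79.773 m

79.773 m


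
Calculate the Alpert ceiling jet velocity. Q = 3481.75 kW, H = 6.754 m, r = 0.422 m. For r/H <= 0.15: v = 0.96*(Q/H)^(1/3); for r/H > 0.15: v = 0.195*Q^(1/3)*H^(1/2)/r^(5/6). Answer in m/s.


r/H = 0.422 / 6.754 = 0.062481
r/H <= 0.15, so v = 0.96*(Q/H)^(1/3)
Q/H = 515.51
(Q/H)^(1/3) = 8.0182
v = 0.96 * 8.0182 = 7.6975 m/s

7.6975 m/s


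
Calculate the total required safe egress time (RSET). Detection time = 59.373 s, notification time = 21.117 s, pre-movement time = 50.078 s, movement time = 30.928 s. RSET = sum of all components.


Total = 59.373 + 21.117 + 50.078 + 30.928 = 161.496 s

161.496 s


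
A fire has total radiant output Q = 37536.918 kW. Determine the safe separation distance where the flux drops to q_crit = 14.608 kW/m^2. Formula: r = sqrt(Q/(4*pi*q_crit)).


4*pi*q_crit = 183.57
Q/(4*pi*q_crit) = 204.48
r = sqrt(204.48) = 14.300 m

14.300 m


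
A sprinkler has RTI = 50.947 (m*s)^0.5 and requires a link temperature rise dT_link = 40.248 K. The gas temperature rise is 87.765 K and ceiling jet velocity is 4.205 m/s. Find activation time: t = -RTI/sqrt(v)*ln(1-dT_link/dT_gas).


dT_link/dT_gas = 0.45859
ln(1 - 0.45859) = -0.61358
t = -50.947 / sqrt(4.205) * -0.61358 = 15.244 s

15.244 s


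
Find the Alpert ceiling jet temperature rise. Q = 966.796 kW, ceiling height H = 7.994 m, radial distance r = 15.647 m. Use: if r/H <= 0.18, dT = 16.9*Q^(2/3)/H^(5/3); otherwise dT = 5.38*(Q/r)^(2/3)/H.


r/H = 15.647 / 7.994 = 1.9573
r/H > 0.18, so dT = 5.38*(Q/r)^(2/3)/H
Q/r = 61.788
(Q/r)^(2/3) = 15.629
dT = 5.38 * 15.629 / 7.994 = 10.519 K

10.519 K


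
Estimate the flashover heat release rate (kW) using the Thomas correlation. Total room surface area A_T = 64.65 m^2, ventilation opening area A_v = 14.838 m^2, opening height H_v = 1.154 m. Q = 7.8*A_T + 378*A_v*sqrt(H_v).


7.8*A_T = 504.27
sqrt(H_v) = 1.0742
378*A_v*sqrt(H_v) = 6025.2
Q = 504.27 + 6025.2 = 6529.5 kW

6529.5 kW


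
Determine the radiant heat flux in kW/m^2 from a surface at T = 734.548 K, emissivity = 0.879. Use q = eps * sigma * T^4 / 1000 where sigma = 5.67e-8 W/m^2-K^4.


T^4 = 2.9113e+11
q = 0.879 * 5.67e-8 * 2.9113e+11 / 1000 = 14.510 kW/m^2

14.510 kW/m^2


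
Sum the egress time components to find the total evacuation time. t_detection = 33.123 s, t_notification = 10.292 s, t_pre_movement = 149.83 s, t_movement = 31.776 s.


Total = 33.123 + 10.292 + 149.83 + 31.776 = 225.021 s

225.021 s


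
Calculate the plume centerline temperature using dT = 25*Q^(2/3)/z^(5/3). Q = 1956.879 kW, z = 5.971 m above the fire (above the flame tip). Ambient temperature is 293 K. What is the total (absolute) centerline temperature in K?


Q^(2/3) = 156.45
z^(5/3) = 19.652
dT = 25 * 156.45 / 19.652 = 199.02 K
T = 293 + 199.02 = 492.02 K

492.02 K


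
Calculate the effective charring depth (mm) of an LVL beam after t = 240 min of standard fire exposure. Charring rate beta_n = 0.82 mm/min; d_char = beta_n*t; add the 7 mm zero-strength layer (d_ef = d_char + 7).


d_char = 0.82 * 240 = 196.8 mm
d_ef = 196.8 + 1.0*7 = 203.8 mm

203.8 mm


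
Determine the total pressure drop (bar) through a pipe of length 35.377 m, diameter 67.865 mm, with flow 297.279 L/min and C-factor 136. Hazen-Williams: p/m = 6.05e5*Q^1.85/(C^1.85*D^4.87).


Q^1.85 = 37614
C^1.85 = 8852.1
D^4.87 = 8.3198e+08
p/m = 0.0030899 bar/m
p_total = 0.0030899 * 35.377 = 0.10931 bar

0.10931 bar


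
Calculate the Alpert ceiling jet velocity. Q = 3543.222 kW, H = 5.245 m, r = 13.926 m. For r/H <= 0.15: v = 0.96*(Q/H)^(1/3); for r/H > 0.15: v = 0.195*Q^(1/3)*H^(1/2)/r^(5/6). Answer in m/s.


r/H = 13.926 / 5.245 = 2.6551
r/H > 0.15, so v = 0.195*Q^(1/3)*H^(1/2)/r^(5/6)
Q^(1/3) = 15.245
H^(1/2) = 2.2902
r^(5/6) = 8.9782
v = 0.195 * 15.245 * 2.2902 / 8.9782 = 0.75832 m/s

0.75832 m/s


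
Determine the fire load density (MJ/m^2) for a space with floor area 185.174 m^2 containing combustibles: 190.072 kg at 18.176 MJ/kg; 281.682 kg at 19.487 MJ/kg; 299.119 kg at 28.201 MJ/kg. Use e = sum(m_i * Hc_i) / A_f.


Total energy = 190.072*18.176 + 281.682*19.487 + 299.119*28.201
= 3454.749 + 5489.137 + 8435.455
= 17379.34 MJ
e = 17379.34 / 185.174 = 93.854 MJ/m^2

93.854 MJ/m^2


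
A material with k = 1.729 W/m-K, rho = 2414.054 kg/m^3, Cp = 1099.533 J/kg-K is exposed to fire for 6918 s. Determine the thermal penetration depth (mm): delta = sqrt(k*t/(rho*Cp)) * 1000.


alpha = 1.729 / (2414.054 * 1099.533) = 6.5139e-07 m^2/s
alpha * t = 0.0045063
delta = sqrt(0.0045063) * 1000 = 67.129 mm

67.129 mm


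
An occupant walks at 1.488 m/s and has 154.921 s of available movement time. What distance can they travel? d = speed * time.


d = 1.488 * 154.921 = 230.52 m

230.52 m


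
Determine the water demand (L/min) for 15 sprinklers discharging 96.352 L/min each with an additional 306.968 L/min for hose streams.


Sprinkler demand = 15 * 96.352 = 1445.28 L/min
Total = 1445.28 + 306.968 = 1752.248 L/min

1752.248 L/min


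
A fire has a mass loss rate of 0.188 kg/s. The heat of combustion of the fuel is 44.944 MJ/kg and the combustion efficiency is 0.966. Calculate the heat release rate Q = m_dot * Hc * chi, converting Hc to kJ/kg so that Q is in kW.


Hc = 44.944 MJ/kg = 44.944 * 1000 kJ/kg = 44944 kJ/kg
Q = 0.188 kg/s * 44944 kJ/kg * 0.966 = 8162.2 kW

8162.2 kW


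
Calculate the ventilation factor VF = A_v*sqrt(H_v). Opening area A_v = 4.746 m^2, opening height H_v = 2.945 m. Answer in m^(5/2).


sqrt(H_v) = 1.7161
VF = 4.746 * 1.7161 = 8.1446 m^(5/2)

8.1446 m^(5/2)


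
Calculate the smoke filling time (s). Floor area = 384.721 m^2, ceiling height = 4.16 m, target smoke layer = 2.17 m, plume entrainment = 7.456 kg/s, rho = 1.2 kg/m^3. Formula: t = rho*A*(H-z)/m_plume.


H - z = 1.99 m
t = 1.2 * 384.721 * 1.99 / 7.456 = 123.22 s

123.22 s


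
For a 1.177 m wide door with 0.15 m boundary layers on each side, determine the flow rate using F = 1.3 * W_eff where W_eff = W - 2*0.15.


W_eff = 1.177 - 0.30 = 0.877 m
F = 1.3 * 0.877 = 1.1401 persons/s

1.1401 persons/s


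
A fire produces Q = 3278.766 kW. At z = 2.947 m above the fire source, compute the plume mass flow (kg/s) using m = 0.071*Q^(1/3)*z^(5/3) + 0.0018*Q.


Q^(1/3) = 14.856
z^(5/3) = 6.0576
First term = 0.071 * 14.856 * 6.0576 = 6.3894
Second term = 0.0018 * 3278.766 = 5.9018
m = 12.291 kg/s

12.291 kg/s


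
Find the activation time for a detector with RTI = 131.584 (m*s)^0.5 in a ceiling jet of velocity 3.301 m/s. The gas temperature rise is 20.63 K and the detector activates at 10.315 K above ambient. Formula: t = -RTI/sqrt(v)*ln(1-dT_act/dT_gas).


dT_act/dT_gas = 0.5
ln(1 - 0.5) = -0.69315
t = -131.584 / sqrt(3.301) * -0.69315 = 50.200 s

50.200 s


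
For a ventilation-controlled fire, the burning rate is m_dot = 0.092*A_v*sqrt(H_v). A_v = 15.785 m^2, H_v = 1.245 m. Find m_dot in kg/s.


sqrt(H_v) = 1.1158
m_dot = 0.092 * 15.785 * 1.1158 = 1.6204 kg/s

1.6204 kg/s


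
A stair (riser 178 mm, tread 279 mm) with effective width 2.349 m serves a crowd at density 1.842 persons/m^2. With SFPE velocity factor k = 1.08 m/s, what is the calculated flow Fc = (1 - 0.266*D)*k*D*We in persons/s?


1 - 0.266*D = 1 - 0.266*1.842 = 0.51003
Fs = 0.51003 * 1.08 * 1.842 = 1.0146 persons/(s*m)
Fc = 1.0146 * 2.349 = 2.3834 persons/s

2.3834 persons/s


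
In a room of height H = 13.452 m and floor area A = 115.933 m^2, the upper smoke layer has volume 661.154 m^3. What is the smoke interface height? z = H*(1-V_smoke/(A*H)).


V/(A*H) = 0.42394
1 - 0.42394 = 0.57606
z = 13.452 * 0.57606 = 7.7491 m

7.7491 m


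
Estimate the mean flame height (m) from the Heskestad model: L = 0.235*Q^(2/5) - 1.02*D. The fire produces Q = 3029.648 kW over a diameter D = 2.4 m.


Q^(2/5) = 24.692
0.235 * Q^(2/5) = 5.8026
1.02 * D = 2.448
L = 3.3546 m

3.3546 m


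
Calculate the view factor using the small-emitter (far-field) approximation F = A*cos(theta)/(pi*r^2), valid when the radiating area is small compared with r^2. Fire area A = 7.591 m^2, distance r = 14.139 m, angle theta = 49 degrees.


cos(49 deg) = 0.65606
pi*r^2 = 628.04
F = 7.591 * 0.65606 / 628.04 = 0.0079297

0.0079297


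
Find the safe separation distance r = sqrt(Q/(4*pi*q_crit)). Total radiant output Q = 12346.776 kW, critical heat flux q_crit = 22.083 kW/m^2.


4*pi*q_crit = 277.50
Q/(4*pi*q_crit) = 44.492
r = sqrt(44.492) = 6.6703 m

6.6703 m


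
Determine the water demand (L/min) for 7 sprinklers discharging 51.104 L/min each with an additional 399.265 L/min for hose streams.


Sprinkler demand = 7 * 51.104 = 357.728 L/min
Total = 357.728 + 399.265 = 756.993 L/min

756.993 L/min


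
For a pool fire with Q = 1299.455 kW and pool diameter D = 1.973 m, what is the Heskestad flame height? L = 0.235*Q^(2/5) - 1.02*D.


Q^(2/5) = 17.600
0.235 * Q^(2/5) = 4.1359
1.02 * D = 2.0125
L = 2.1235 m

2.1235 m


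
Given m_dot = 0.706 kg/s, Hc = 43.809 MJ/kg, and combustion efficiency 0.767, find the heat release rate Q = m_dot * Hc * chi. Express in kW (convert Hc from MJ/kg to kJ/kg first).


Hc = 43.809 MJ/kg = 43.809 * 1000 kJ/kg = 43809 kJ/kg
Q = 0.706 kg/s * 43809 kJ/kg * 0.767 = 23723 kW

23723 kW


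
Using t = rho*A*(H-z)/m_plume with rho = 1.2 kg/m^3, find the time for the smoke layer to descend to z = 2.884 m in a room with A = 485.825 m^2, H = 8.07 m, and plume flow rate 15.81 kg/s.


H - z = 5.186 m
t = 1.2 * 485.825 * 5.186 / 15.81 = 191.23 s

191.23 s


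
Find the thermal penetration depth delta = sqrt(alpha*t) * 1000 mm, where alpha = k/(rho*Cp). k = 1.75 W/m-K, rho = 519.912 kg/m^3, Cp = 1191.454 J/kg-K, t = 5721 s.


alpha = 1.75 / (519.912 * 1191.454) = 2.8251e-06 m^2/s
alpha * t = 0.016162
delta = sqrt(0.016162) * 1000 = 127.13 mm

127.13 mm


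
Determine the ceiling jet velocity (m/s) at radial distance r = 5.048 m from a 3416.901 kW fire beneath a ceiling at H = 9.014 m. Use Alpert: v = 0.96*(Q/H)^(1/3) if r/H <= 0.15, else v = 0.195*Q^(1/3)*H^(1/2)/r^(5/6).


r/H = 5.048 / 9.014 = 0.56002
r/H > 0.15, so v = 0.195*Q^(1/3)*H^(1/2)/r^(5/6)
Q^(1/3) = 15.062
H^(1/2) = 3.0023
r^(5/6) = 3.8542
v = 0.195 * 15.062 * 3.0023 / 3.8542 = 2.2879 m/s

2.2879 m/s


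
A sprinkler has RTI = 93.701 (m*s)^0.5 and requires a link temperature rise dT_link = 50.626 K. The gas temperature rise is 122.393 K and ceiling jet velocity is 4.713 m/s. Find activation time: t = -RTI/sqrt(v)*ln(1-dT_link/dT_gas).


dT_link/dT_gas = 0.41363
ln(1 - 0.41363) = -0.53381
t = -93.701 / sqrt(4.713) * -0.53381 = 23.040 s

23.040 s


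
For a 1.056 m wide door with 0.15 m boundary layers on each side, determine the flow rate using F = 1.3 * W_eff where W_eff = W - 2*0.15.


W_eff = 1.056 - 0.30 = 0.756 m
F = 1.3 * 0.756 = 0.98280 persons/s

0.98280 persons/s


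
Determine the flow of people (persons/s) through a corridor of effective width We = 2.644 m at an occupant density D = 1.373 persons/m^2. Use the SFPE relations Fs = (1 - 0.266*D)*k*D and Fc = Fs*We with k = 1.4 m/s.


1 - 0.266*D = 1 - 0.266*1.373 = 0.63478
Fs = 0.63478 * 1.4 * 1.373 = 1.2202 persons/(s*m)
Fc = 1.2202 * 2.644 = 3.2262 persons/s

3.2262 persons/s


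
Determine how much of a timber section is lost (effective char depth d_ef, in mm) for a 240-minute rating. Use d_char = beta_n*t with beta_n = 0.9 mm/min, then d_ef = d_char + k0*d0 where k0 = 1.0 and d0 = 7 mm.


d_char = 0.9 * 240 = 216 mm
d_ef = 216 + 1.0*7 = 223 mm

223 mm


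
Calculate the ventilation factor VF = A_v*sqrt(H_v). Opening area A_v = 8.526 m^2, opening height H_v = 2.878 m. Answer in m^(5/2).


sqrt(H_v) = 1.6965
VF = 8.526 * 1.6965 = 14.464 m^(5/2)

14.464 m^(5/2)


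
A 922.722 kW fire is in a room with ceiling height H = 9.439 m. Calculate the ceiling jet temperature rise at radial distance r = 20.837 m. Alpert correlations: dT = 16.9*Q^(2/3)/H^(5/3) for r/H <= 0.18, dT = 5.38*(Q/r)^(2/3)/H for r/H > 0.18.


r/H = 20.837 / 9.439 = 2.2075
r/H > 0.18, so dT = 5.38*(Q/r)^(2/3)/H
Q/r = 44.283
(Q/r)^(2/3) = 12.517
dT = 5.38 * 12.517 / 9.439 = 7.1342 K

7.1342 K


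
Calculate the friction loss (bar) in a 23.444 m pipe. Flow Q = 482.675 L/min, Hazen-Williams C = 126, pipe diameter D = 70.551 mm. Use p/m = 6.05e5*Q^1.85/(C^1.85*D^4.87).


Q^1.85 = 92206
C^1.85 = 7685.7
D^4.87 = 1.0051e+09
p/m = 0.0072214 bar/m
p_total = 0.0072214 * 23.444 = 0.16930 bar

0.16930 bar


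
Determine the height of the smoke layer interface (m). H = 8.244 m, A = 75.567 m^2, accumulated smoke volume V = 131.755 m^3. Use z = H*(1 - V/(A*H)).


V/(A*H) = 0.21149
1 - 0.21149 = 0.78851
z = 8.244 * 0.78851 = 6.5004 m

6.5004 m


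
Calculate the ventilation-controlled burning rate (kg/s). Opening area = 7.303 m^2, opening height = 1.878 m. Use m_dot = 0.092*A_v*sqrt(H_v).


sqrt(H_v) = 1.3704
m_dot = 0.092 * 7.303 * 1.3704 = 0.92074 kg/s

0.92074 kg/s


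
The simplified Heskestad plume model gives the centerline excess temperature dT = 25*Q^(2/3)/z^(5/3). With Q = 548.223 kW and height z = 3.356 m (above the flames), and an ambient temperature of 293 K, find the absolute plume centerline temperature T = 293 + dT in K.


Q^(2/3) = 66.984
z^(5/3) = 7.5226
dT = 25 * 66.984 / 7.5226 = 222.61 K
T = 293 + 222.61 = 515.61 K

515.61 K


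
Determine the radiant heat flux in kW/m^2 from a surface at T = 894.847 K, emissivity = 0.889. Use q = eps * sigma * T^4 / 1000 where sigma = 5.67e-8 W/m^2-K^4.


T^4 = 6.4120e+11
q = 0.889 * 5.67e-8 * 6.4120e+11 / 1000 = 32.321 kW/m^2

32.321 kW/m^2


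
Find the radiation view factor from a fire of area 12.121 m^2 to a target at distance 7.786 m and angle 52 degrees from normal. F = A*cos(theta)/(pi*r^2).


cos(52 deg) = 0.61566
pi*r^2 = 190.45
F = 12.121 * 0.61566 / 190.45 = 0.039183

0.039183


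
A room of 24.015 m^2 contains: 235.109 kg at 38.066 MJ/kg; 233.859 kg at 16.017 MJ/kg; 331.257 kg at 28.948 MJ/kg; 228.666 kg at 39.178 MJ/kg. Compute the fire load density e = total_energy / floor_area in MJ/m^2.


Total energy = 235.109*38.066 + 233.859*16.017 + 331.257*28.948 + 228.666*39.178
= 8949.659 + 3745.720 + 9589.228 + 8958.677
= 31243.28 MJ
e = 31243.28 / 24.015 = 1301.0 MJ/m^2

1301.0 MJ/m^2


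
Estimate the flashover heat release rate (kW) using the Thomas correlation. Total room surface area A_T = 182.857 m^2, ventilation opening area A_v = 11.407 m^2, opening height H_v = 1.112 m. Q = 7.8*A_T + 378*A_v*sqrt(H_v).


7.8*A_T = 1426.3
sqrt(H_v) = 1.0545
378*A_v*sqrt(H_v) = 4546.9
Q = 1426.3 + 4546.9 = 5973.2 kW

5973.2 kW


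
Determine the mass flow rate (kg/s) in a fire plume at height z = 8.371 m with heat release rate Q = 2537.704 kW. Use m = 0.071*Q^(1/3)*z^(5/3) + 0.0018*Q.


Q^(1/3) = 13.640
z^(5/3) = 34.511
First term = 0.071 * 13.640 * 34.511 = 33.422
Second term = 0.0018 * 2537.704 = 4.5679
m = 37.990 kg/s

37.990 kg/s


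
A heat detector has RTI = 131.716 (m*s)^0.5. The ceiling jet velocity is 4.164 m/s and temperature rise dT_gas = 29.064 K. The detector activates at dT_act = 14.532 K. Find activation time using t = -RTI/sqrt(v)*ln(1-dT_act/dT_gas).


dT_act/dT_gas = 0.5
ln(1 - 0.5) = -0.69315
t = -131.716 / sqrt(4.164) * -0.69315 = 44.741 s

44.741 s


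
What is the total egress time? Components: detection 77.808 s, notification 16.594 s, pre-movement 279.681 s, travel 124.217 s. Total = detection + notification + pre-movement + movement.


Total = 77.808 + 16.594 + 279.681 + 124.217 = 498.3 s

498.3 s


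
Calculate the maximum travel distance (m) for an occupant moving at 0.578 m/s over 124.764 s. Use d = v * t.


d = 0.578 * 124.764 = 72.114 m

72.114 m


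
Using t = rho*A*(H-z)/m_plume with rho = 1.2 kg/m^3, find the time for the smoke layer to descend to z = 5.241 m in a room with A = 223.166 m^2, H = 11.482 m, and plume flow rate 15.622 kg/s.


H - z = 6.241 m
t = 1.2 * 223.166 * 6.241 / 15.622 = 106.99 s

106.99 s


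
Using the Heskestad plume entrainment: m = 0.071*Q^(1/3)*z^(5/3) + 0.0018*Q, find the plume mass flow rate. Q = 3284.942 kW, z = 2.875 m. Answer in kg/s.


Q^(1/3) = 14.865
z^(5/3) = 5.8129
First term = 0.071 * 14.865 * 5.8129 = 6.1352
Second term = 0.0018 * 3284.942 = 5.9129
m = 12.048 kg/s

12.048 kg/s


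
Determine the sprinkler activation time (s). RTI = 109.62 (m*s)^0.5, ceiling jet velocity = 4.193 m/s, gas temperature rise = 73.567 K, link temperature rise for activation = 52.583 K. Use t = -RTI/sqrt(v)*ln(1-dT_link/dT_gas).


dT_link/dT_gas = 0.71476
ln(1 - 0.71476) = -1.2544
t = -109.62 / sqrt(4.193) * -1.2544 = 67.155 s

67.155 s


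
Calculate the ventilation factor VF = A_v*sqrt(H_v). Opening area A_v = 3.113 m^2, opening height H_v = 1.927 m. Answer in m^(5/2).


sqrt(H_v) = 1.3882
VF = 3.113 * 1.3882 = 4.3214 m^(5/2)

4.3214 m^(5/2)


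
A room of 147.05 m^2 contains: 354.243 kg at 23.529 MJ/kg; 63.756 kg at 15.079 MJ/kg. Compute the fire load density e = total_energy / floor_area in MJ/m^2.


Total energy = 354.243*23.529 + 63.756*15.079
= 8334.984 + 961.3767
= 9296.360 MJ
e = 9296.360 / 147.05 = 63.219 MJ/m^2

63.219 MJ/m^2


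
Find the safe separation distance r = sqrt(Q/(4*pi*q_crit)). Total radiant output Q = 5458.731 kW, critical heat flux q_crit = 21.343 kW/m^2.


4*pi*q_crit = 268.20
Q/(4*pi*q_crit) = 20.353
r = sqrt(20.353) = 4.5114 m

4.5114 m


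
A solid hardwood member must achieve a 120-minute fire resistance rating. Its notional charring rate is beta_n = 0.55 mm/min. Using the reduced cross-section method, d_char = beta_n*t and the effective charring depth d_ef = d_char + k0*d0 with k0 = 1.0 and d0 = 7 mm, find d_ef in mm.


d_char = 0.55 * 120 = 66 mm
d_ef = 66 + 1.0*7 = 73 mm

73 mm


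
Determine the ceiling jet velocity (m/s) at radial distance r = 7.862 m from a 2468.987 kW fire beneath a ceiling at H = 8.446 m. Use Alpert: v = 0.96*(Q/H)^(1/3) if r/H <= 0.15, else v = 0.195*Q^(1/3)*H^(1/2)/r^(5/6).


r/H = 7.862 / 8.446 = 0.93085
r/H > 0.15, so v = 0.195*Q^(1/3)*H^(1/2)/r^(5/6)
Q^(1/3) = 13.516
H^(1/2) = 2.9062
r^(5/6) = 5.5754
v = 0.195 * 13.516 * 2.9062 / 5.5754 = 1.3738 m/s

1.3738 m/s


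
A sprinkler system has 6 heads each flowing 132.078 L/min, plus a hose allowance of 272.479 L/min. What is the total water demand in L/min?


Sprinkler demand = 6 * 132.078 = 792.468 L/min
Total = 792.468 + 272.479 = 1064.947 L/min

1064.947 L/min


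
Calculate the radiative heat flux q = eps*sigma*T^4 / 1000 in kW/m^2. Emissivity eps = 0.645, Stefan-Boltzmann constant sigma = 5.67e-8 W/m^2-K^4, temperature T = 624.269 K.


T^4 = 1.5188e+11
q = 0.645 * 5.67e-8 * 1.5188e+11 / 1000 = 5.5543 kW/m^2

5.5543 kW/m^2


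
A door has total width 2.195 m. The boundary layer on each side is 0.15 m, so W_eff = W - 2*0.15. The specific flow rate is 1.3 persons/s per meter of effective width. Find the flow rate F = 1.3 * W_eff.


W_eff = 2.195 - 0.30 = 1.895 m
F = 1.3 * 1.895 = 2.4635 persons/s

2.4635 persons/s


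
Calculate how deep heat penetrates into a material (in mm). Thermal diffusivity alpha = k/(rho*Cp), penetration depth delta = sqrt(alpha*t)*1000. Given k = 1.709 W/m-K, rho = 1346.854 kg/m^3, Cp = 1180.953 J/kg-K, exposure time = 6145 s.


alpha = 1.709 / (1346.854 * 1180.953) = 1.0745e-06 m^2/s
alpha * t = 0.0066025
delta = sqrt(0.0066025) * 1000 = 81.256 mm

81.256 mm


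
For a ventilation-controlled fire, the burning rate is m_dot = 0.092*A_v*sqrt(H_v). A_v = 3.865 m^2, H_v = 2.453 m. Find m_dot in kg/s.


sqrt(H_v) = 1.5662
m_dot = 0.092 * 3.865 * 1.5662 = 0.55691 kg/s

0.55691 kg/s


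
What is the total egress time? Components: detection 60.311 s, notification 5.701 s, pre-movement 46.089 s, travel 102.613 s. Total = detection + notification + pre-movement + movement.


Total = 60.311 + 5.701 + 46.089 + 102.613 = 214.714 s

214.714 s


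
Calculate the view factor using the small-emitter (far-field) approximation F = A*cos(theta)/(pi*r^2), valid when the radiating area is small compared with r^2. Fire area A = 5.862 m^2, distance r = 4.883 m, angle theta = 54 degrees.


cos(54 deg) = 0.58779
pi*r^2 = 74.907
F = 5.862 * 0.58779 / 74.907 = 0.045998

0.045998


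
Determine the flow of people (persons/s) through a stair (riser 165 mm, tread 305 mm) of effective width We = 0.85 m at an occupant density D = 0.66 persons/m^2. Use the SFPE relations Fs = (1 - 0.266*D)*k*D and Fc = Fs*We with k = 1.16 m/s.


1 - 0.266*D = 1 - 0.266*0.66 = 0.82444
Fs = 0.82444 * 1.16 * 0.66 = 0.63119 persons/(s*m)
Fc = 0.63119 * 0.85 = 0.53651 persons/s

0.53651 persons/s


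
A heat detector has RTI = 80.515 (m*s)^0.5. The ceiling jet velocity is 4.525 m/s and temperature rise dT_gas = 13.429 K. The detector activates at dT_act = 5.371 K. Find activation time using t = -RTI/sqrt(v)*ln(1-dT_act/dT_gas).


dT_act/dT_gas = 0.39996
ln(1 - 0.39996) = -0.51075
t = -80.515 / sqrt(4.525) * -0.51075 = 19.332 s

19.332 s


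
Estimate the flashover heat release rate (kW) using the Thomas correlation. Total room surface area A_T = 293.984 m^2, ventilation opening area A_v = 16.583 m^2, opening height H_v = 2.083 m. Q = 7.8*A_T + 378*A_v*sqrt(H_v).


7.8*A_T = 2293.1
sqrt(H_v) = 1.4433
378*A_v*sqrt(H_v) = 9046.9
Q = 2293.1 + 9046.9 = 11340 kW

11340 kW


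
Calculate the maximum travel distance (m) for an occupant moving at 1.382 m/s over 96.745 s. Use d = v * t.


d = 1.382 * 96.745 = 133.70 m

133.70 m


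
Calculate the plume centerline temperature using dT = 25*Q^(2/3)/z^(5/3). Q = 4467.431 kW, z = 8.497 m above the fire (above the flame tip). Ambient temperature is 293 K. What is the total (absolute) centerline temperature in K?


Q^(2/3) = 271.25
z^(5/3) = 35.381
dT = 25 * 271.25 / 35.381 = 191.66 K
T = 293 + 191.66 = 484.66 K

484.66 K


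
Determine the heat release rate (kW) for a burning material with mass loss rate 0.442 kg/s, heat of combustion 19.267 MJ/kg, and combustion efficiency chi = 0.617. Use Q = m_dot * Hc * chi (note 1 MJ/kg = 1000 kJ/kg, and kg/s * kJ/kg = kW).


Hc = 19.267 MJ/kg = 19.267 * 1000 kJ/kg = 19267 kJ/kg
Q = 0.442 kg/s * 19267 kJ/kg * 0.617 = 5254.4 kW

5254.4 kW


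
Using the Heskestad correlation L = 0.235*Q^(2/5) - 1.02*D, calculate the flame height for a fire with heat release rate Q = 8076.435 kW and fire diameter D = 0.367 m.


Q^(2/5) = 36.550
0.235 * Q^(2/5) = 8.5893
1.02 * D = 0.37434
L = 8.2149 m

8.2149 m


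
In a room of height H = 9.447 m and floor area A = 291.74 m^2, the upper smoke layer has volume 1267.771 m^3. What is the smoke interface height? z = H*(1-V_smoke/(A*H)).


V/(A*H) = 0.45999
1 - 0.45999 = 0.54001
z = 9.447 * 0.54001 = 5.1014 m

5.1014 m


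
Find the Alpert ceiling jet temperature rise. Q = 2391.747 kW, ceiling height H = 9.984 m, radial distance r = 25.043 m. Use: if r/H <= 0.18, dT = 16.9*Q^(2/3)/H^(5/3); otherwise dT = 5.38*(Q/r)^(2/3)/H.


r/H = 25.043 / 9.984 = 2.5083
r/H > 0.18, so dT = 5.38*(Q/r)^(2/3)/H
Q/r = 95.506
(Q/r)^(2/3) = 20.894
dT = 5.38 * 20.894 / 9.984 = 11.259 K

11.259 K


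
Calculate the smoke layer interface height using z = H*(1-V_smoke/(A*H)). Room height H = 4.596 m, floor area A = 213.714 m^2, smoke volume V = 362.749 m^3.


V/(A*H) = 0.36931
1 - 0.36931 = 0.63069
z = 4.596 * 0.63069 = 2.8986 m

2.8986 m


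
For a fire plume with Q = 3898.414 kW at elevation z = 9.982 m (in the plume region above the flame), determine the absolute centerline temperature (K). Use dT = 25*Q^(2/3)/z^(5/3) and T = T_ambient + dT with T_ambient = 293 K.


Q^(2/3) = 247.70
z^(5/3) = 46.277
dT = 25 * 247.70 / 46.277 = 133.81 K
T = 293 + 133.81 = 426.81 K

426.81 K


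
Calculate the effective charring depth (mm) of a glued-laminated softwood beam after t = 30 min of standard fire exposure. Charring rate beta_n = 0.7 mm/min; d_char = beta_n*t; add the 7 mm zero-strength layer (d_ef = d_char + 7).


d_char = 0.7 * 30 = 21 mm
d_ef = 21 + 1.0*7 = 28 mm

28 mm


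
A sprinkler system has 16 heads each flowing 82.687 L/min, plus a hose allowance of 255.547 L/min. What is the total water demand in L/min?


Sprinkler demand = 16 * 82.687 = 1322.992 L/min
Total = 1322.992 + 255.547 = 1578.539 L/min

1578.539 L/min


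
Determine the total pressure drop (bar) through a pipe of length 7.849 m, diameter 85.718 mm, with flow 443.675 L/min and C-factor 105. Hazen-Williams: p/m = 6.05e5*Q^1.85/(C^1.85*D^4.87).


Q^1.85 = 78899
C^1.85 = 5485.3
D^4.87 = 2.5945e+09
p/m = 0.0033540 bar/m
p_total = 0.0033540 * 7.849 = 0.026326 bar

0.026326 bar


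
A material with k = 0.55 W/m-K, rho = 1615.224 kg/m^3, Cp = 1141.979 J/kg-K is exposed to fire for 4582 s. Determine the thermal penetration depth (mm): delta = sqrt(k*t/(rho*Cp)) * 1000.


alpha = 0.55 / (1615.224 * 1141.979) = 2.9818e-07 m^2/s
alpha * t = 0.0013662
delta = sqrt(0.0013662) * 1000 = 36.963 mm

36.963 mm


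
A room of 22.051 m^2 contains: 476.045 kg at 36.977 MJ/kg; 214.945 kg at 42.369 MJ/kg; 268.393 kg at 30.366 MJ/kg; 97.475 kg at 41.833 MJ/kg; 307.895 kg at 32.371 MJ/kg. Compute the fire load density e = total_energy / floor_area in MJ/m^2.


Total energy = 476.045*36.977 + 214.945*42.369 + 268.393*30.366 + 97.475*41.833 + 307.895*32.371
= 17602.72 + 9107.005 + 8150.022 + 4077.672 + 9966.869
= 48904.28 MJ
e = 48904.28 / 22.051 = 2217.8 MJ/m^2

2217.8 MJ/m^2


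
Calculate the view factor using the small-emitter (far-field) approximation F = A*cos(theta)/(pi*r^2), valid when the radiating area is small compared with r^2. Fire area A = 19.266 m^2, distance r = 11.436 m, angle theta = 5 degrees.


cos(5 deg) = 0.99619
pi*r^2 = 410.86
F = 19.266 * 0.99619 / 410.86 = 0.046713

0.046713


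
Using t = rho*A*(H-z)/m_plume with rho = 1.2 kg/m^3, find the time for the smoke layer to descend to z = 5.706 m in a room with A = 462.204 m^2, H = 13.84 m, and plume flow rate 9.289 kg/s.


H - z = 8.134 m
t = 1.2 * 462.204 * 8.134 / 9.289 = 485.68 s

485.68 s


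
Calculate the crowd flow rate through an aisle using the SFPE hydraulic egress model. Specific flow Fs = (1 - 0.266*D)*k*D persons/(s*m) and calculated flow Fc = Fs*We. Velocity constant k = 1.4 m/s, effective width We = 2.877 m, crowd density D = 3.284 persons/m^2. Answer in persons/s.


1 - 0.266*D = 1 - 0.266*3.284 = 0.12646
Fs = 0.12646 * 1.4 * 3.284 = 0.58139 persons/(s*m)
Fc = 0.58139 * 2.877 = 1.6727 persons/s

1.6727 persons/s


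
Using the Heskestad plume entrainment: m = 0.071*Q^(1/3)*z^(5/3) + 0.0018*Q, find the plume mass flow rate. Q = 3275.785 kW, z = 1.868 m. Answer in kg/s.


Q^(1/3) = 14.852
z^(5/3) = 2.8333
First term = 0.071 * 14.852 * 2.8333 = 2.9876
Second term = 0.0018 * 3275.785 = 5.8964
m = 8.8840 kg/s

8.8840 kg/s


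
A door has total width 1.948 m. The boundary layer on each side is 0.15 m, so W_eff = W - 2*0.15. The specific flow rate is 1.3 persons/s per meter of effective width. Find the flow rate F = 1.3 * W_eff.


W_eff = 1.948 - 0.30 = 1.648 m
F = 1.3 * 1.648 = 2.1424 persons/s

2.1424 persons/s


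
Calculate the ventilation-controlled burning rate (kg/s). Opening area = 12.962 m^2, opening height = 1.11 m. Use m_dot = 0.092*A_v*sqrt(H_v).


sqrt(H_v) = 1.0536
m_dot = 0.092 * 12.962 * 1.0536 = 1.2564 kg/s

1.2564 kg/s


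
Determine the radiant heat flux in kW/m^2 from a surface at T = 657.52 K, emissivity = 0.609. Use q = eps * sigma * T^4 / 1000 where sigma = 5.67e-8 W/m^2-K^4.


T^4 = 1.8691e+11
q = 0.609 * 5.67e-8 * 1.8691e+11 / 1000 = 6.4541 kW/m^2

6.4541 kW/m^2


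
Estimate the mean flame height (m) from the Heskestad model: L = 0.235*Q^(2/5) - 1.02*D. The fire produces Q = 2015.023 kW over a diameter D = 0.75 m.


Q^(2/5) = 20.975
0.235 * Q^(2/5) = 4.9292
1.02 * D = 0.765
L = 4.1642 m

4.1642 m


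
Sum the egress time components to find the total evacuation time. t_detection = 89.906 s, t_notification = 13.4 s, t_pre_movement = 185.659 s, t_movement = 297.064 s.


Total = 89.906 + 13.4 + 185.659 + 297.064 = 586.029 s

586.029 s


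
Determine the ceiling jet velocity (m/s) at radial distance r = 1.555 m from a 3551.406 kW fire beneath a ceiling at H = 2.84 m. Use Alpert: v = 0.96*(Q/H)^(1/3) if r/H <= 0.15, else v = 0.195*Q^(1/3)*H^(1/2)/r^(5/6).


r/H = 1.555 / 2.84 = 0.54754
r/H > 0.15, so v = 0.195*Q^(1/3)*H^(1/2)/r^(5/6)
Q^(1/3) = 15.257
H^(1/2) = 1.6852
r^(5/6) = 1.4447
v = 0.195 * 15.257 * 1.6852 / 1.4447 = 3.4704 m/s

3.4704 m/s


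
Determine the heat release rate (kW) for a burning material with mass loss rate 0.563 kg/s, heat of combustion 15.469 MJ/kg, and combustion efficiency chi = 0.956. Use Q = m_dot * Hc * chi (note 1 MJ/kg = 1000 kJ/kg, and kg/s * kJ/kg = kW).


Hc = 15.469 MJ/kg = 15.469 * 1000 kJ/kg = 15469 kJ/kg
Q = 0.563 kg/s * 15469 kJ/kg * 0.956 = 8325.8 kW

8325.8 kW


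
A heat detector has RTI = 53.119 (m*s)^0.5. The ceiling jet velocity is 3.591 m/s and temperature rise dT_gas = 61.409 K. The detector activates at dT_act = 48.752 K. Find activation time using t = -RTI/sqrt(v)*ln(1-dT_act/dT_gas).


dT_act/dT_gas = 0.79389
ln(1 - 0.79389) = -1.5793
t = -53.119 / sqrt(3.591) * -1.5793 = 44.271 s

44.271 s


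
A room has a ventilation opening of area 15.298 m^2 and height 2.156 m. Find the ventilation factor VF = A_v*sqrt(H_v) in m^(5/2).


sqrt(H_v) = 1.4683
VF = 15.298 * 1.4683 = 22.463 m^(5/2)

22.463 m^(5/2)


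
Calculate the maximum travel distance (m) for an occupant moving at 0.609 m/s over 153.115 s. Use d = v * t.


d = 0.609 * 153.115 = 93.247 m

93.247 m


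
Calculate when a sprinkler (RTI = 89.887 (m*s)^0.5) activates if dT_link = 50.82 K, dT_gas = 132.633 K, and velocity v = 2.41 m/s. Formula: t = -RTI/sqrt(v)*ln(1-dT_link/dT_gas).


dT_link/dT_gas = 0.38316
ln(1 - 0.38316) = -0.48315
t = -89.887 / sqrt(2.41) * -0.48315 = 27.975 s

27.975 s


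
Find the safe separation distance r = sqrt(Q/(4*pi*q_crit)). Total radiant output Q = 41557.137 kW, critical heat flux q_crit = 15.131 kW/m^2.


4*pi*q_crit = 190.14
Q/(4*pi*q_crit) = 218.56
r = sqrt(218.56) = 14.784 m

14.784 m


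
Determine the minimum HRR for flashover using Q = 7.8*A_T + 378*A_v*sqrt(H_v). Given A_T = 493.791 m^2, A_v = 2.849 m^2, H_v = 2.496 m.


7.8*A_T = 3851.6
sqrt(H_v) = 1.5799
378*A_v*sqrt(H_v) = 1701.4
Q = 3851.6 + 1701.4 = 5553.0 kW

5553.0 kW


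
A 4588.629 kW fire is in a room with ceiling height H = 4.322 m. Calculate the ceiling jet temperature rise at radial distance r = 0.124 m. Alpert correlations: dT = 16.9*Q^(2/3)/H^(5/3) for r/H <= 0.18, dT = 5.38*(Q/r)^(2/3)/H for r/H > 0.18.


r/H = 0.124 / 4.322 = 0.028690
r/H <= 0.18, so dT = 16.9*Q^(2/3)/H^(5/3)
Q^(2/3) = 276.14
H^(5/3) = 11.468
dT = 16.9 * 276.14 / 11.468 = 406.94 K

406.94 K


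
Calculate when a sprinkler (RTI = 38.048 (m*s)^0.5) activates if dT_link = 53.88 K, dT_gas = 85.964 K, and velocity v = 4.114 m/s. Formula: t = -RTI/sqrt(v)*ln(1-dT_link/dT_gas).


dT_link/dT_gas = 0.62677
ln(1 - 0.62677) = -0.98557
t = -38.048 / sqrt(4.114) * -0.98557 = 18.488 s

18.488 s


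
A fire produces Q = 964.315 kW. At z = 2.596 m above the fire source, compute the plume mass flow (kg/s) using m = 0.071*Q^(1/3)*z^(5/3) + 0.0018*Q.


Q^(1/3) = 9.8796
z^(5/3) = 4.9035
First term = 0.071 * 9.8796 * 4.9035 = 3.4396
Second term = 0.0018 * 964.315 = 1.7358
m = 5.1754 kg/s

5.1754 kg/s


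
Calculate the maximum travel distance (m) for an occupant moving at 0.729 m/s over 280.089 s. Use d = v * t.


d = 0.729 * 280.089 = 204.18 m

204.18 m


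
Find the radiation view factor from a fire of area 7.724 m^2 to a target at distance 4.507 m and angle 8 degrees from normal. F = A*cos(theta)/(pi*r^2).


cos(8 deg) = 0.99027
pi*r^2 = 63.815
F = 7.724 * 0.99027 / 63.815 = 0.11986

0.11986


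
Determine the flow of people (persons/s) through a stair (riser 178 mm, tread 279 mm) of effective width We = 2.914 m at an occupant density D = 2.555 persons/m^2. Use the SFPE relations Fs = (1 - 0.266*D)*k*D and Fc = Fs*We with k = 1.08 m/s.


1 - 0.266*D = 1 - 0.266*2.555 = 0.32037
Fs = 0.32037 * 1.08 * 2.555 = 0.88403 persons/(s*m)
Fc = 0.88403 * 2.914 = 2.5761 persons/s

2.5761 persons/s


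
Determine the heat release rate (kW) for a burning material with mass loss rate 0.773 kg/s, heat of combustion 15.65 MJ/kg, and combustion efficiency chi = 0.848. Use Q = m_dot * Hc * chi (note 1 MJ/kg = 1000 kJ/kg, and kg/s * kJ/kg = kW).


Hc = 15.65 MJ/kg = 15.65 * 1000 kJ/kg = 15650 kJ/kg
Q = 0.773 kg/s * 15650 kJ/kg * 0.848 = 10259 kW

10259 kW


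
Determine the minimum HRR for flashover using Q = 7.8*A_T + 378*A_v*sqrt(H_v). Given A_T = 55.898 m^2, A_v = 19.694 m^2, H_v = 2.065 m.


7.8*A_T = 436.00
sqrt(H_v) = 1.4370
378*A_v*sqrt(H_v) = 10698
Q = 436.00 + 10698 = 11134 kW

11134 kW


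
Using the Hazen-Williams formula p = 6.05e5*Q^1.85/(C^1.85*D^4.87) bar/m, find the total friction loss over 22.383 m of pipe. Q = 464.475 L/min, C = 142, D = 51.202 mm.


Q^1.85 = 85878
C^1.85 = 9588.1
D^4.87 = 2.1097e+08
p/m = 0.025685 bar/m
p_total = 0.025685 * 22.383 = 0.57490 bar

0.57490 bar


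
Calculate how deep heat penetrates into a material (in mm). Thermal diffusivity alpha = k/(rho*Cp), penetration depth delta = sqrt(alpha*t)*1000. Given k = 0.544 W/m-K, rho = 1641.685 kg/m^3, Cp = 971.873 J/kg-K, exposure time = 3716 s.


alpha = 0.544 / (1641.685 * 971.873) = 3.4096e-07 m^2/s
alpha * t = 0.0012670
delta = sqrt(0.0012670) * 1000 = 35.595 mm

35.595 mm


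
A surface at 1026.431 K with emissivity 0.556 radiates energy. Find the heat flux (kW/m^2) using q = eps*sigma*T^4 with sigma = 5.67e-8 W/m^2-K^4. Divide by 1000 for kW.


T^4 = 1.1100e+12
q = 0.556 * 5.67e-8 * 1.1100e+12 / 1000 = 34.993 kW/m^2

34.993 kW/m^2


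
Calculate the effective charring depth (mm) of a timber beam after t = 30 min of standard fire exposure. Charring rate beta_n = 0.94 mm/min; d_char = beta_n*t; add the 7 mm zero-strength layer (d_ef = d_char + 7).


d_char = 0.94 * 30 = 28.2 mm
d_ef = 28.2 + 1.0*7 = 35.2 mm

35.2 mm


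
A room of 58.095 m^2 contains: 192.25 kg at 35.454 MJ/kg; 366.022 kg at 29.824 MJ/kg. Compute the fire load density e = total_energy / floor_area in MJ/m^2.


Total energy = 192.25*35.454 + 366.022*29.824
= 6816.032 + 10916.24
= 17732.27 MJ
e = 17732.27 / 58.095 = 305.23 MJ/m^2

305.23 MJ/m^2


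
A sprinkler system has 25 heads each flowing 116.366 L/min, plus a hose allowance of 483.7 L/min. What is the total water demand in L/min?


Sprinkler demand = 25 * 116.366 = 2909.15 L/min
Total = 2909.15 + 483.7 = 3392.85 L/min

3392.85 L/min
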